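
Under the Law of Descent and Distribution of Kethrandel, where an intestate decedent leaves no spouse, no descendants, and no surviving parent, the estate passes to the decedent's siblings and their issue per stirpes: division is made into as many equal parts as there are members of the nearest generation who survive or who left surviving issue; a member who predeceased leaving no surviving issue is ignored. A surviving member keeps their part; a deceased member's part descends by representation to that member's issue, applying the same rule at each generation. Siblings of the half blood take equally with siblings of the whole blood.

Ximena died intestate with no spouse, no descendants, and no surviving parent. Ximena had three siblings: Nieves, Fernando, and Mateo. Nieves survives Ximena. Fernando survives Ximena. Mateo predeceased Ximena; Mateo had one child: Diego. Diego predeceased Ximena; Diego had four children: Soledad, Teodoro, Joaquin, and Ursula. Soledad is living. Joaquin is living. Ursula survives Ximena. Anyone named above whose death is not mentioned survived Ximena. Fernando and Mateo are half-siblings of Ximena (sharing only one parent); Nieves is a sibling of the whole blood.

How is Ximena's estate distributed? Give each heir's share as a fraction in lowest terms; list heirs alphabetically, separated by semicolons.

No spouse, descendants, or parent survives, so the estate passes to Ximena's siblings per stirpes.
Half-blood and whole-blood siblings take equally under the stated rule.
The estate is divided into 3 equal shares of 1/3 among Nieves, Fernando, Mateo.
Nieves is living and takes 1/3.
Fernando is living and takes 1/3.
Mateo predeceased; the 1/3 allotted to Mateo's branch passes to Mateo's issue by representation.
Diego's line is the sole branch at this level, so the full 1/3 passes to Diego's issue by representation.
The 1/3 is divided into 4 equal shares of 1/12 among Soledad, Teodoro, Joaquin, Ursula.
Soledad is living and takes 1/12.
Teodoro is living and takes 1/12.
Joaquin is living and takes 1/12.
Ursula is living and takes 1/12.

Fernando 1/3; Joaquin 1/12; Nieves 1/3; Soledad 1/12; Teodoro 1/12; Ursula 1/12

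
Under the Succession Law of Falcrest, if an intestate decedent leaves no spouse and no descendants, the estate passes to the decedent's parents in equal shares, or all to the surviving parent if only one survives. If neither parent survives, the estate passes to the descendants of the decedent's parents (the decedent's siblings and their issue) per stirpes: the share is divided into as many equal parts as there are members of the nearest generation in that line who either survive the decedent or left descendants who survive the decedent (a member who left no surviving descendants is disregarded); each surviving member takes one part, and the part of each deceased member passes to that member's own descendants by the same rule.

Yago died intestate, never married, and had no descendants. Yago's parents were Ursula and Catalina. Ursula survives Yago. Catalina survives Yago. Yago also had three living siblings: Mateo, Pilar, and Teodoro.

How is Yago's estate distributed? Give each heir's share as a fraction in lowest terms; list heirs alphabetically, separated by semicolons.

Catalina 1/2; Ursula 1/2

Both parents survive, so Ursula and Catalina each take 1/2. The siblings take nothing because a surviving parent has priority.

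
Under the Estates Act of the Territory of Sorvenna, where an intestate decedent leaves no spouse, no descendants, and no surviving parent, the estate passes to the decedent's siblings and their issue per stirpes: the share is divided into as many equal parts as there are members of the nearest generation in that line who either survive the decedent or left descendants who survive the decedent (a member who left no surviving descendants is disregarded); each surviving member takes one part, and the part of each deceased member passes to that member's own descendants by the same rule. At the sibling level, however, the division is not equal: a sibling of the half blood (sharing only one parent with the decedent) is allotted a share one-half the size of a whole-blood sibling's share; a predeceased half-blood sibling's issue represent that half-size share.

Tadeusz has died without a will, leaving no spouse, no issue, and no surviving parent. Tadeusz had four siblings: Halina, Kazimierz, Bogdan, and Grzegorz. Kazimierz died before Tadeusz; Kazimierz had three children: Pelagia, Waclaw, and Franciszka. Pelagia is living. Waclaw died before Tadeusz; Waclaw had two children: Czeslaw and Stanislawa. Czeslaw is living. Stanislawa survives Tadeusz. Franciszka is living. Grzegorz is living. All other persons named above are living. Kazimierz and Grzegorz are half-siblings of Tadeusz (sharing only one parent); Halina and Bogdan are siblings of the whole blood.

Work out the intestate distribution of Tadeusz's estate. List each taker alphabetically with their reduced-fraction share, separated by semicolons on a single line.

Bogdan 1/3; Czeslaw 1/36; Franciszka 1/18; Grzegorz 1/6; Halina 1/3; Pelagia 1/18; Stanislawa 1/36

No spouse, descendants, or parent survives, so the estate passes to Tadeusz's siblings per stirpes.
Half-blood siblings count for one-half the weight of whole-blood siblings at the initial division.
Dividing 1 in proportion to weights (total weight 3): Halina (weight 1) → 1/3; Kazimierz (weight 1/2) → 1/6; Bogdan (weight 1) → 1/3; Grzegorz (weight 1/2) → 1/6.
Halina is living and takes 1/3.
Kazimierz predeceased; the 1/6 allotted to Kazimierz's branch passes to Kazimierz's issue by representation.
The 1/6 is divided into 3 equal shares of 1/18 among Pelagia, Waclaw, Franciszka.
Pelagia is living and takes 1/18.
Waclaw predeceased; the 1/18 allotted to Waclaw's branch passes to Waclaw's issue by representation.
The 1/18 is divided into 2 equal shares of 1/36 among Czeslaw, Stanislawa.
Czeslaw is living and takes 1/36.
Stanislawa is living and takes 1/36.
Franciszka is living and takes 1/18.
Bogdan is living and takes 1/3.
Grzegorz is living and takes 1/6.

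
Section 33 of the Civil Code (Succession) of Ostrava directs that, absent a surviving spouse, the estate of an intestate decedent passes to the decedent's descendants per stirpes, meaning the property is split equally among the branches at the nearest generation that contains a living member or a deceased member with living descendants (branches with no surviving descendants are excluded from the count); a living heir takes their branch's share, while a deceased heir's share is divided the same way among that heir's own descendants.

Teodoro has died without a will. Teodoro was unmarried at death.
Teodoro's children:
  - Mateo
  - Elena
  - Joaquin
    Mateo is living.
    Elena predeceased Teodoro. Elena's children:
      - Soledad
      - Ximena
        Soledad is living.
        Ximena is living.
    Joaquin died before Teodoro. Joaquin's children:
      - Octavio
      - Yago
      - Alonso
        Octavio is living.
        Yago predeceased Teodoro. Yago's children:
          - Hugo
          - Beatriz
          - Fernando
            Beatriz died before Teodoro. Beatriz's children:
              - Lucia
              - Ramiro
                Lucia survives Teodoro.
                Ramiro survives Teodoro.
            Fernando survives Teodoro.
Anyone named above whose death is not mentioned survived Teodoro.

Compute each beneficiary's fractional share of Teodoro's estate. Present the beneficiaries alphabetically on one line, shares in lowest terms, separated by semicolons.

Alonso 1/9; Fernando 1/27; Hugo 1/27; Lucia 1/54; Mateo 1/3; Octavio 1/9; Ramiro 1/54; Soledad 1/6; Ximena 1/6

There is no surviving spouse, so the entire estate passes to Teodoro's descendants per stirpes.
The estate is divided into 3 equal shares of 1/3 among Mateo, Elena, Joaquin.
Mateo is living and takes 1/3.
Elena predeceased; the 1/3 allotted to Elena's branch passes to Elena's issue by representation.
The 1/3 is divided into 2 equal shares of 1/6 among Soledad, Ximena.
Soledad is living and takes 1/6.
Ximena is living and takes 1/6.
Joaquin predeceased; the 1/3 allotted to Joaquin's branch passes to Joaquin's issue by representation.
The 1/3 is divided into 3 equal shares of 1/9 among Octavio, Yago, Alonso.
Octavio is living and takes 1/9.
Yago predeceased; the 1/9 allotted to Yago's branch passes to Yago's issue by representation.
The 1/9 is divided into 3 equal shares of 1/27 among Hugo, Beatriz, Fernando.
Hugo is living and takes 1/27.
Beatriz predeceased; the 1/27 allotted to Beatriz's branch passes to Beatriz's issue by representation.
The 1/27 is divided into 2 equal shares of 1/54 among Lucia, Ramiro.
Lucia is living and takes 1/54.
Ramiro is living and takes 1/54.
Fernando is living and takes 1/27.
Alonso is living and takes 1/9.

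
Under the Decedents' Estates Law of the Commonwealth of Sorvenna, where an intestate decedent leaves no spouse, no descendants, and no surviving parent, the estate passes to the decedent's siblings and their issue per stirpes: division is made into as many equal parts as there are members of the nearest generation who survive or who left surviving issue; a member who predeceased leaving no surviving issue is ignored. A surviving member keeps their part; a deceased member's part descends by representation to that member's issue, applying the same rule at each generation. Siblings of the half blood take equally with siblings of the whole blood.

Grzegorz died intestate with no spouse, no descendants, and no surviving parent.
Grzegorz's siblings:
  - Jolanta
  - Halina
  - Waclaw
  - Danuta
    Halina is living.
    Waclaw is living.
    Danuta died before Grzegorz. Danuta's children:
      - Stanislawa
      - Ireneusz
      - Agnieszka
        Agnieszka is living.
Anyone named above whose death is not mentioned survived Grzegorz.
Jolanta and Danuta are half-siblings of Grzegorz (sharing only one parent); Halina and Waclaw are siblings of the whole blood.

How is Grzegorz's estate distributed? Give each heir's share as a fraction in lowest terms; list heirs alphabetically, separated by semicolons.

Agnieszka 1/12; Halina 1/4; Ireneusz 1/12; Jolanta 1/4; Stanislawa 1/12; Waclaw 1/4

No spouse, descendants, or parent survives, so the estate passes to Grzegorz's siblings per stirpes.
Half-blood and whole-blood siblings take equally under the stated rule.
The estate is divided into 4 equal shares of 1/4 among Jolanta, Halina, Waclaw, Danuta.
Jolanta is living and takes 1/4.
Halina is living and takes 1/4.
Waclaw is living and takes 1/4.
Danuta predeceased; the 1/4 allotted to Danuta's branch passes to Danuta's issue by representation.
The 1/4 is divided into 3 equal shares of 1/12 among Stanislawa, Ireneusz, Agnieszka.
Stanislawa is living and takes 1/12.
Ireneusz is living and takes 1/12.
Agnieszka is living and takes 1/12.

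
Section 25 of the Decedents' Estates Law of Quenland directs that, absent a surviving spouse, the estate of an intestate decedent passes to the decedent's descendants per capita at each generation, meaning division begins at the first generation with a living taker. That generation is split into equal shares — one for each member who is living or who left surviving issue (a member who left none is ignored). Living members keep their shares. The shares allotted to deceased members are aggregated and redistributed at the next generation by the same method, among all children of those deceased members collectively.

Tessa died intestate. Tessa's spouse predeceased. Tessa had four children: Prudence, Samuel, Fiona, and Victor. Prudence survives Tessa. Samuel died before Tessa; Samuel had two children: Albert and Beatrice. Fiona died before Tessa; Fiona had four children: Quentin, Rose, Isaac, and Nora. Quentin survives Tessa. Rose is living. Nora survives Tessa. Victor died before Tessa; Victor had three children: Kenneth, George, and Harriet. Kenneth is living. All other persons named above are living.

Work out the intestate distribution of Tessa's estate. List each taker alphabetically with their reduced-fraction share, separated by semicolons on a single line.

Albert 1/12; Beatrice 1/12; George 1/12; Harriet 1/12; Isaac 1/12; Kenneth 1/12; Nora 1/12; Prudence 1/4; Quentin 1/12; Rose 1/12

There is no surviving spouse, so the entire estate passes to Tessa's descendants per capita at each generation.
At generation 1 (Prudence, Samuel, Fiona, Victor) there are 4 shares of (1)/4 = 1/4 each.
Living: Prudence — each takes 1/4.
Deceased: Samuel, Fiona, and Victor. Their combined 3/4 is pooled and carried to generation 2.
At generation 2 (Albert, Beatrice, Quentin, Rose, Isaac, Nora, Kenneth, George, Harriet) there are 9 shares of (3/4)/9 = 1/12 each.
Living: Albert, Beatrice, Quentin, Rose, Isaac, Nora, Kenneth, George, and Harriet — each takes 1/12.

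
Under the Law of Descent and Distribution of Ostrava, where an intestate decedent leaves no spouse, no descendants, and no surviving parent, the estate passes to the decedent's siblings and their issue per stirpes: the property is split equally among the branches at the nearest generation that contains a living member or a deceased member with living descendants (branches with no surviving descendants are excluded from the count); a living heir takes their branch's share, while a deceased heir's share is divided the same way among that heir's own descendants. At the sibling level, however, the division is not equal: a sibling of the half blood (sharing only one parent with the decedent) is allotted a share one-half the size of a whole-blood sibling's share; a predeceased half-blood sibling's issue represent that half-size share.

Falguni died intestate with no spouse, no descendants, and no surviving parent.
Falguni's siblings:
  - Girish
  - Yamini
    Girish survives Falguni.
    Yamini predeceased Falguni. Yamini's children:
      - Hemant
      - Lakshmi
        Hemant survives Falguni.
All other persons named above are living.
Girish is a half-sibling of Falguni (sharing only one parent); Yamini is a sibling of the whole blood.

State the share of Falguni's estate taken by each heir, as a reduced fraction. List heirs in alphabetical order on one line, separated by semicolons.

Girish 1/3; Hemant 1/3; Lakshmi 1/3

No spouse, descendants, or parent survives, so the estate passes to Falguni's siblings per stirpes.
Half-blood siblings count for one-half the weight of whole-blood siblings at the initial division.
Dividing 1 in proportion to weights (total weight 3/2): Girish (weight 1/2) → 1/3; Yamini (weight 1) → 2/3.
Girish is living and takes 1/3.
Yamini predeceased; the 2/3 allotted to Yamini's branch passes to Yamini's issue by representation.
The 2/3 is divided into 2 equal shares of 1/3 among Hemant, Lakshmi.
Hemant is living and takes 1/3.
Lakshmi is living and takes 1/3.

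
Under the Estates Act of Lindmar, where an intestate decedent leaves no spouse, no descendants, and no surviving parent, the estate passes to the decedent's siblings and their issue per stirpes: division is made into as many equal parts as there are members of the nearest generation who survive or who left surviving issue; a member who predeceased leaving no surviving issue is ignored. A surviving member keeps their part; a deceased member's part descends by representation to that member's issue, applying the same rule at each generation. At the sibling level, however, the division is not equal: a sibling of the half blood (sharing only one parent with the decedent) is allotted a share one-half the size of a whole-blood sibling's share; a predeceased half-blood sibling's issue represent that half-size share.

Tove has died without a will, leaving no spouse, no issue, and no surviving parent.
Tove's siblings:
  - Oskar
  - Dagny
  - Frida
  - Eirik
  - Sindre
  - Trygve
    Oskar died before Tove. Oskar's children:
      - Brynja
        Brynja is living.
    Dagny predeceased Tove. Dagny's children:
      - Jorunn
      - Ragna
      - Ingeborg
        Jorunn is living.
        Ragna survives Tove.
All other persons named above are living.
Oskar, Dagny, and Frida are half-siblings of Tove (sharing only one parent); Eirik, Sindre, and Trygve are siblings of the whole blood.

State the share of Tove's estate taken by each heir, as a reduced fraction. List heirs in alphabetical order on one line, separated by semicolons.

Brynja 1/9; Eirik 2/9; Frida 1/9; Ingeborg 1/27; Jorunn 1/27; Ragna 1/27; Sindre 2/9; Trygve 2/9

No spouse, descendants, or parent survives, so the estate passes to Tove's siblings per stirpes.
Half-blood siblings count for one-half the weight of whole-blood siblings at the initial division.
Dividing 1 in proportion to weights (total weight 9/2): Oskar (weight 1/2) → 1/9; Dagny (weight 1/2) → 1/9; Frida (weight 1/2) → 1/9; Eirik (weight 1) → 2/9; Sindre (weight 1) → 2/9; Trygve (weight 1) → 2/9.
Oskar predeceased; the 1/9 allotted to Oskar's branch passes to Oskar's issue by representation.
Brynja is the sole taker at this level and receives the full 1/9.
Dagny predeceased; the 1/9 allotted to Dagny's branch passes to Dagny's issue by representation.
The 1/9 is divided into 3 equal shares of 1/27 among Jorunn, Ragna, Ingeborg.
Jorunn is living and takes 1/27.
Ragna is living and takes 1/27.
Ingeborg is living and takes 1/27.
Frida is living and takes 1/9.
Eirik is living and takes 2/9.
Sindre is living and takes 2/9.
Trygve is living and takes 2/9.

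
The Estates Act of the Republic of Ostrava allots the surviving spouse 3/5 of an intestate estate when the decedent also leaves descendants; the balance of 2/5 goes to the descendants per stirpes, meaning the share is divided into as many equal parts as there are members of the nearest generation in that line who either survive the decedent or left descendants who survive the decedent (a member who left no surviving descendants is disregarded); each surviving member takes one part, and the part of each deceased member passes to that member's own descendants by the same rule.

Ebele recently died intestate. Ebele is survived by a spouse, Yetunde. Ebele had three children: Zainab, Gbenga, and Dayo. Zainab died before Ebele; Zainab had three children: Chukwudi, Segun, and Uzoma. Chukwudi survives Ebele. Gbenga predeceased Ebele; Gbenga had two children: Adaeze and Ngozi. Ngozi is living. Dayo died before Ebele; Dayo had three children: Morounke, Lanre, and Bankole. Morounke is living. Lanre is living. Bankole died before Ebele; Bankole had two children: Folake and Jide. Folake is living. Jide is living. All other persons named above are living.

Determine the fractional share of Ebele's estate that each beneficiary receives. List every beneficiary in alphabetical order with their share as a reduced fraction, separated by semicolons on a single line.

Yetunde, as surviving spouse, takes 3/5.
The remaining 2/5 passes to Ebele's descendants per stirpes.
The 2/5 is divided into 3 equal shares of 2/15 among Zainab, Gbenga, Dayo.
Zainab predeceased; the 2/15 allotted to Zainab's branch passes to Zainab's issue by representation.
The 2/15 is divided into 3 equal shares of 2/45 among Chukwudi, Segun, Uzoma.
Chukwudi is living and takes 2/45.
Segun is living and takes 2/45.
Uzoma is living and takes 2/45.
Gbenga predeceased; the 2/15 allotted to Gbenga's branch passes to Gbenga's issue by representation.
The 2/15 is divided into 2 equal shares of 1/15 among Adaeze, Ngozi.
Adaeze is living and takes 1/15.
Ngozi is living and takes 1/15.
Dayo predeceased; the 2/15 allotted to Dayo's branch passes to Dayo's issue by representation.
The 2/15 is divided into 3 equal shares of 2/45 among Morounke, Lanre, Bankole.
Morounke is living and takes 2/45.
Lanre is living and takes 2/45.
Bankole predeceased; the 2/45 allotted to Bankole's branch passes to Bankole's issue by representation.
The 2/45 is divided into 2 equal shares of 1/45 among Folake, Jide.
Folake is living and takes 1/45.
Jide is living and takes 1/45.

Adaeze 1/15; Chukwudi 2/45; Folake 1/45; Jide 1/45; Lanre 2/45; Morounke 2/45; Ngozi 1/15; Segun 2/45; Uzoma 2/45; Yetunde 3/5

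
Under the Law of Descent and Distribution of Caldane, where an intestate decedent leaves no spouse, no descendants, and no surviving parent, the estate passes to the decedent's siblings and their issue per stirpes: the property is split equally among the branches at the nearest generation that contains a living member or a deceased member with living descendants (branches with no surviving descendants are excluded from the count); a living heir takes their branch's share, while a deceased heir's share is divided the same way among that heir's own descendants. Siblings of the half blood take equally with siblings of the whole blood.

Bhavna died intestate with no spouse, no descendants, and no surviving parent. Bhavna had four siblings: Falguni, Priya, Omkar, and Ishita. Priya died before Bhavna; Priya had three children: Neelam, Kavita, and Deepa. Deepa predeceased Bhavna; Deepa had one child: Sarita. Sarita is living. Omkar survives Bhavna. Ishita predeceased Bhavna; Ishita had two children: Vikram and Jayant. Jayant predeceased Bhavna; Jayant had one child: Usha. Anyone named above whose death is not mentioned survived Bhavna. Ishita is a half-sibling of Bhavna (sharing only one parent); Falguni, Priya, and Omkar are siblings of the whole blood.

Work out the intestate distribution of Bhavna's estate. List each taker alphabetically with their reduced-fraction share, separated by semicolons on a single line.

No spouse, descendants, or parent survives, so the estate passes to Bhavna's siblings per stirpes.
Half-blood and whole-blood siblings take equally under the stated rule.
The estate is divided into 4 equal shares of 1/4 among Falguni, Priya, Omkar, Ishita.
Falguni is living and takes 1/4.
Priya predeceased; the 1/4 allotted to Priya's branch passes to Priya's issue by representation.
The 1/4 is divided into 3 equal shares of 1/12 among Neelam, Kavita, Deepa.
Neelam is living and takes 1/12.
Kavita is living and takes 1/12.
Deepa predeceased; the 1/12 allotted to Deepa's branch passes to Deepa's issue by representation.
Sarita is the sole taker at this level and receives the full 1/12.
Omkar is living and takes 1/4.
Ishita predeceased; the 1/4 allotted to Ishita's branch passes to Ishita's issue by representation.
The 1/4 is divided into 2 equal shares of 1/8 among Vikram, Jayant.
Vikram is living and takes 1/8.
Jayant predeceased; the 1/8 allotted to Jayant's branch passes to Jayant's issue by representation.
Usha is the sole taker at this level and receives the full 1/8.

Falguni 1/4; Kavita 1/12; Neelam 1/12; Omkar 1/4; Sarita 1/12; Usha 1/8; Vikram 1/8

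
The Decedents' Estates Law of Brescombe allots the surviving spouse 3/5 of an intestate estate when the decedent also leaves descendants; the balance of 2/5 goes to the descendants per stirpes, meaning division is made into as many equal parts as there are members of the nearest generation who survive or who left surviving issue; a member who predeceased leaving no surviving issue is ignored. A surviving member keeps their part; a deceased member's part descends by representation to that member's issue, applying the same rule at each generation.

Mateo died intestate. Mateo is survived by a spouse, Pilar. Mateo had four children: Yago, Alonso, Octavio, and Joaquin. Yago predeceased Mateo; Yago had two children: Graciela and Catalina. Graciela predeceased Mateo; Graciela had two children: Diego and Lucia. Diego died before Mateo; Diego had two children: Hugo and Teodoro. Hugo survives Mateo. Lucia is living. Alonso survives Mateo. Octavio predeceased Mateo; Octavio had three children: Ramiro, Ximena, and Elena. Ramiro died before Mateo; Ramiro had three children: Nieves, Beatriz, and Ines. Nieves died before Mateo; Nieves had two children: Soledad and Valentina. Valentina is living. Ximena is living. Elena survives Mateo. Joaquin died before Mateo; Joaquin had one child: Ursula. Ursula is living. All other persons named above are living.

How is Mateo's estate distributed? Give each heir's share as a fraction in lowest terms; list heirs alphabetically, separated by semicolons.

Pilar, as surviving spouse, takes 3/5.
The remaining 2/5 passes to Mateo's descendants per stirpes.
The 2/5 is divided into 4 equal shares of 1/10 among Yago, Alonso, Octavio, Joaquin.
Yago predeceased; the 1/10 allotted to Yago's branch passes to Yago's issue by representation.
The 1/10 is divided into 2 equal shares of 1/20 among Graciela, Catalina.
Graciela predeceased; the 1/20 allotted to Graciela's branch passes to Graciela's issue by representation.
The 1/20 is divided into 2 equal shares of 1/40 among Diego, Lucia.
Diego predeceased; the 1/40 allotted to Diego's branch passes to Diego's issue by representation.
The 1/40 is divided into 2 equal shares of 1/80 among Hugo, Teodoro.
Hugo is living and takes 1/80.
Teodoro is living and takes 1/80.
Lucia is living and takes 1/40.
Catalina is living and takes 1/20.
Alonso is living and takes 1/10.
Octavio predeceased; the 1/10 allotted to Octavio's branch passes to Octavio's issue by representation.
The 1/10 is divided into 3 equal shares of 1/30 among Ramiro, Ximena, Elena.
Ramiro predeceased; the 1/30 allotted to Ramiro's branch passes to Ramiro's issue by representation.
The 1/30 is divided into 3 equal shares of 1/90 among Nieves, Beatriz, Ines.
Nieves predeceased; the 1/90 allotted to Nieves's branch passes to Nieves's issue by representation.
The 1/90 is divided into 2 equal shares of 1/180 among Soledad, Valentina.
Soledad is living and takes 1/180.
Valentina is living and takes 1/180.
Beatriz is living and takes 1/90.
Ines is living and takes 1/90.
Ximena is living and takes 1/30.
Elena is living and takes 1/30.
Joaquin predeceased; the 1/10 allotted to Joaquin's branch passes to Joaquin's issue by representation.
Ursula is the sole taker at this level and receives the full 1/10.

Alonso 1/10; Beatriz 1/90; Catalina 1/20; Elena 1/30; Hugo 1/80; Ines 1/90; Lucia 1/40; Pilar 3/5; Soledad 1/180; Teodoro 1/80; Ursula 1/10; Valentina 1/180; Ximena 1/30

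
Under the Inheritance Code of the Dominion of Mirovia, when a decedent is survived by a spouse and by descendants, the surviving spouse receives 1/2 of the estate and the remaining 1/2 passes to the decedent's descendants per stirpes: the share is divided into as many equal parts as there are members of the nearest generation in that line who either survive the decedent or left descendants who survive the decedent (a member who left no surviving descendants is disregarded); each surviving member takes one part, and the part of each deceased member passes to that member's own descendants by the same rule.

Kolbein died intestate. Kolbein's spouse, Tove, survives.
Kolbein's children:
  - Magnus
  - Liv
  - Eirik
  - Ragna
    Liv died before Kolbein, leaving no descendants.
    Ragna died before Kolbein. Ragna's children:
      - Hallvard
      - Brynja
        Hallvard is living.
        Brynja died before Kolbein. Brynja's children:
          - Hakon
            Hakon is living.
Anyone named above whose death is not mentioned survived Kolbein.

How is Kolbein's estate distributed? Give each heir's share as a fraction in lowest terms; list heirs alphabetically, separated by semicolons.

Tove, as surviving spouse, takes 1/2.
The remaining 1/2 passes to Kolbein's descendants per stirpes.
Liv left no surviving issue, so that branch lapses and is disregarded.
The 1/2 is divided into 3 equal shares of 1/6 among Magnus, Eirik, Ragna.
Magnus is living and takes 1/6.
Eirik is living and takes 1/6.
Ragna predeceased; the 1/6 allotted to Ragna's branch passes to Ragna's issue by representation.
The 1/6 is divided into 2 equal shares of 1/12 among Hallvard, Brynja.
Hallvard is living and takes 1/12.
Brynja predeceased; the 1/12 allotted to Brynja's branch passes to Brynja's issue by representation.
Hakon is the sole taker at this level and receives the full 1/12.

Eirik 1/6; Hakon 1/12; Hallvard 1/12; Magnus 1/6; Tove 1/2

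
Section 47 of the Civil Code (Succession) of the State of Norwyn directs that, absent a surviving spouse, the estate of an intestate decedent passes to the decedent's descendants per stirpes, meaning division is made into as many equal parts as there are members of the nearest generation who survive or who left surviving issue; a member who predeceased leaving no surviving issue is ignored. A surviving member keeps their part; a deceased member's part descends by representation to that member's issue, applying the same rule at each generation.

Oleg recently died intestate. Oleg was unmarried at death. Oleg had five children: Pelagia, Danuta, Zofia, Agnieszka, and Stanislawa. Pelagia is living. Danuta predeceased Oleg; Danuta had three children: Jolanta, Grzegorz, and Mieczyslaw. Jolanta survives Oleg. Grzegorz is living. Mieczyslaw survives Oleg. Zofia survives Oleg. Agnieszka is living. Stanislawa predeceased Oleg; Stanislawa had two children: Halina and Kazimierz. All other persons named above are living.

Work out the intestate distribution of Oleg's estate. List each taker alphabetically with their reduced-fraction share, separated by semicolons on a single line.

There is no surviving spouse, so the entire estate passes to Oleg's descendants per stirpes.
The estate is divided into 5 equal shares of 1/5 among Pelagia, Danuta, Zofia, Agnieszka, Stanislawa.
Pelagia is living and takes 1/5.
Danuta predeceased; the 1/5 allotted to Danuta's branch passes to Danuta's issue by representation.
The 1/5 is divided into 3 equal shares of 1/15 among Jolanta, Grzegorz, Mieczyslaw.
Jolanta is living and takes 1/15.
Grzegorz is living and takes 1/15.
Mieczyslaw is living and takes 1/15.
Zofia is living and takes 1/5.
Agnieszka is living and takes 1/5.
Stanislawa predeceased; the 1/5 allotted to Stanislawa's branch passes to Stanislawa's issue by representation.
The 1/5 is divided into 2 equal shares of 1/10 among Halina, Kazimierz.
Halina is living and takes 1/10.
Kazimierz is living and takes 1/10.

Agnieszka 1/5; Grzegorz 1/15; Halina 1/10; Jolanta 1/15; Kazimierz 1/10; Mieczyslaw 1/15; Pelagia 1/5; Zofia 1/5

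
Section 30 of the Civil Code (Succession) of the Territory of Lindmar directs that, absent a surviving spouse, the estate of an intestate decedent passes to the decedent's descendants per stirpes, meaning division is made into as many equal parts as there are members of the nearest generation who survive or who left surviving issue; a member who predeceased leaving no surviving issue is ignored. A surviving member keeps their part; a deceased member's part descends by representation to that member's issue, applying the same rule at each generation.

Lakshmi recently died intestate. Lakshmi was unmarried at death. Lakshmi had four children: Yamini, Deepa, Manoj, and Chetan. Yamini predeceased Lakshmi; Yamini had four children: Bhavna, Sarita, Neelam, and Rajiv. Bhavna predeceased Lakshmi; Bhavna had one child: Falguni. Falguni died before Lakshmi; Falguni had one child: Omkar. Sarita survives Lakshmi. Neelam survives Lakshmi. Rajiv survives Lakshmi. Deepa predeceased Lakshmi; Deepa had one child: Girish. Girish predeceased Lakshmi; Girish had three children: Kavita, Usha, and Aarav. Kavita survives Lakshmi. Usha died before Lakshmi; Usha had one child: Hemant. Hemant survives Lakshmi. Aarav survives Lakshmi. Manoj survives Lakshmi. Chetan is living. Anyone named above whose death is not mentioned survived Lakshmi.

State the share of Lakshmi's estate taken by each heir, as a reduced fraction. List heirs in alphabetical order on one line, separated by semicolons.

Aarav 1/12; Chetan 1/4; Hemant 1/12; Kavita 1/12; Manoj 1/4; Neelam 1/16; Omkar 1/16; Rajiv 1/16; Sarita 1/16

There is no surviving spouse, so the entire estate passes to Lakshmi's descendants per stirpes.
The estate is divided into 4 equal shares of 1/4 among Yamini, Deepa, Manoj, Chetan.
Yamini predeceased; the 1/4 allotted to Yamini's branch passes to Yamini's issue by representation.
The 1/4 is divided into 4 equal shares of 1/16 among Bhavna, Sarita, Neelam, Rajiv.
Bhavna predeceased; the 1/16 allotted to Bhavna's branch passes to Bhavna's issue by representation.
Falguni's line is the sole branch at this level, so the full 1/16 passes to Falguni's issue by representation.
Omkar is the sole taker at this level and receives the full 1/16.
Sarita is living and takes 1/16.
Neelam is living and takes 1/16.
Rajiv is living and takes 1/16.
Deepa predeceased; the 1/4 allotted to Deepa's branch passes to Deepa's issue by representation.
Girish's line is the sole branch at this level, so the full 1/4 passes to Girish's issue by representation.
The 1/4 is divided into 3 equal shares of 1/12 among Kavita, Usha, Aarav.
Kavita is living and takes 1/12.
Usha predeceased; the 1/12 allotted to Usha's branch passes to Usha's issue by representation.
Hemant is the sole taker at this level and receives the full 1/12.
Aarav is living and takes 1/12.
Manoj is living and takes 1/4.
Chetan is living and takes 1/4.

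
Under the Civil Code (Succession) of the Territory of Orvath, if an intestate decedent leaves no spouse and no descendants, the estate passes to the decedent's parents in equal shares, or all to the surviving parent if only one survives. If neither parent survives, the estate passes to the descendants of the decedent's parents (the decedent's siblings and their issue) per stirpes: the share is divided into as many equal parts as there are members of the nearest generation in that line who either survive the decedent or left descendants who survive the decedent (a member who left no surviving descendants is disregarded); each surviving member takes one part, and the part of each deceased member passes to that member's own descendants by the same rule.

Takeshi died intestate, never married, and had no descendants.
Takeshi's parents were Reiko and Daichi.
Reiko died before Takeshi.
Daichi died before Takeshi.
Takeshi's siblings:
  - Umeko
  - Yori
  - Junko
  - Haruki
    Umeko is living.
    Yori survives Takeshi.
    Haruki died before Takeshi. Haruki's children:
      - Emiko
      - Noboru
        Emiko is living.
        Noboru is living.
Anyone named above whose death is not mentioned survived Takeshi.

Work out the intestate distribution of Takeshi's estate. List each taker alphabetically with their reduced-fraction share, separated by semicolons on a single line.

Emiko 1/8; Junko 1/4; Noboru 1/8; Umeko 1/4; Yori 1/4

Neither parent survives and there are no descendants, so the estate passes to Takeshi's siblings and their issue per stirpes.
The estate is divided into 4 equal shares of 1/4 among Umeko, Yori, Junko, Haruki.
Umeko is living and takes 1/4.
Yori is living and takes 1/4.
Junko is living and takes 1/4.
Haruki predeceased; the 1/4 allotted to Haruki's branch passes to Haruki's issue by representation.
The 1/4 is divided into 2 equal shares of 1/8 among Emiko, Noboru.
Emiko is living and takes 1/8.
Noboru is living and takes 1/8.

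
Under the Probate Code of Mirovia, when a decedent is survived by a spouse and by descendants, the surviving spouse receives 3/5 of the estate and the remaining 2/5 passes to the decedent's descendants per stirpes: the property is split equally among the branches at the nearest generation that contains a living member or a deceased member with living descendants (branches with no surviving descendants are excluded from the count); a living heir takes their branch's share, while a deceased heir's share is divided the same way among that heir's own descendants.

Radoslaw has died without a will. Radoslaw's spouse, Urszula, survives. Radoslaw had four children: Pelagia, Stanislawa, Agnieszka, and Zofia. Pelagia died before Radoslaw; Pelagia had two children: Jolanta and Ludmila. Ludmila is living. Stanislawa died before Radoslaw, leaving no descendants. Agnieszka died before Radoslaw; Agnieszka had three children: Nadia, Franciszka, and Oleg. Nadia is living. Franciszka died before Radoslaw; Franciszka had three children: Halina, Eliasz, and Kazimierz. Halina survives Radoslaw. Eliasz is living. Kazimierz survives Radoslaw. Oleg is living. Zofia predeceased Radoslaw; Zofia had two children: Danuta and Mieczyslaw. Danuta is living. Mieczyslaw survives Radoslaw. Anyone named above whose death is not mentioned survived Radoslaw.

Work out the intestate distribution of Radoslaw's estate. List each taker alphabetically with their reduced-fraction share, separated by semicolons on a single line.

Urszula, as surviving spouse, takes 3/5.
The remaining 2/5 passes to Radoslaw's descendants per stirpes.
Stanislawa left no surviving issue, so that branch lapses and is disregarded.
The 2/5 is divided into 3 equal shares of 2/15 among Pelagia, Agnieszka, Zofia.
Pelagia predeceased; the 2/15 allotted to Pelagia's branch passes to Pelagia's issue by representation.
The 2/15 is divided into 2 equal shares of 1/15 among Jolanta, Ludmila.
Jolanta is living and takes 1/15.
Ludmila is living and takes 1/15.
Agnieszka predeceased; the 2/15 allotted to Agnieszka's branch passes to Agnieszka's issue by representation.
The 2/15 is divided into 3 equal shares of 2/45 among Nadia, Franciszka, Oleg.
Nadia is living and takes 2/45.
Franciszka predeceased; the 2/45 allotted to Franciszka's branch passes to Franciszka's issue by representation.
The 2/45 is divided into 3 equal shares of 2/135 among Halina, Eliasz, Kazimierz.
Halina is living and takes 2/135.
Eliasz is living and takes 2/135.
Kazimierz is living and takes 2/135.
Oleg is living and takes 2/45.
Zofia predeceased; the 2/15 allotted to Zofia's branch passes to Zofia's issue by representation.
The 2/15 is divided into 2 equal shares of 1/15 among Danuta, Mieczyslaw.
Danuta is living and takes 1/15.
Mieczyslaw is living and takes 1/15.

Danuta 1/15; Eliasz 2/135; Halina 2/135; Jolanta 1/15; Kazimierz 2/135; Ludmila 1/15; Mieczyslaw 1/15; Nadia 2/45; Oleg 2/45; Urszula 3/5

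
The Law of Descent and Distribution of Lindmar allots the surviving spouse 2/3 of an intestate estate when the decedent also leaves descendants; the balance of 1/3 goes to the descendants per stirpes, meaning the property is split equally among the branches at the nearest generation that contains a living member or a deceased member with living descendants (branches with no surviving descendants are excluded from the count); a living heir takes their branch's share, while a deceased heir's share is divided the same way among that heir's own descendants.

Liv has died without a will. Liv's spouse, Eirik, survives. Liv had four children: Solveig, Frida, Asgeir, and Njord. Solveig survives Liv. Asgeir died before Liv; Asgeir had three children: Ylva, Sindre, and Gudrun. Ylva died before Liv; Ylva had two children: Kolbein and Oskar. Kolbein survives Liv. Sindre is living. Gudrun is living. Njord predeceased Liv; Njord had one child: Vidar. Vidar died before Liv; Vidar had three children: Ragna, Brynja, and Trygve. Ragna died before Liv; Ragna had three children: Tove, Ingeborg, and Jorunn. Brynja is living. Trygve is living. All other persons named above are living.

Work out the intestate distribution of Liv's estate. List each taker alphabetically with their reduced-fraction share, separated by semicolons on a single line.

Brynja 1/36; Eirik 2/3; Frida 1/12; Gudrun 1/36; Ingeborg 1/108; Jorunn 1/108; Kolbein 1/72; Oskar 1/72; Sindre 1/36; Solveig 1/12; Tove 1/108; Trygve 1/36

Eirik, as surviving spouse, takes 2/3.
The remaining 1/3 passes to Liv's descendants per stirpes.
The 1/3 is divided into 4 equal shares of 1/12 among Solveig, Frida, Asgeir, Njord.
Solveig is living and takes 1/12.
Frida is living and takes 1/12.
Asgeir predeceased; the 1/12 allotted to Asgeir's branch passes to Asgeir's issue by representation.
The 1/12 is divided into 3 equal shares of 1/36 among Ylva, Sindre, Gudrun.
Ylva predeceased; the 1/36 allotted to Ylva's branch passes to Ylva's issue by representation.
The 1/36 is divided into 2 equal shares of 1/72 among Kolbein, Oskar.
Kolbein is living and takes 1/72.
Oskar is living and takes 1/72.
Sindre is living and takes 1/36.
Gudrun is living and takes 1/36.
Njord predeceased; the 1/12 allotted to Njord's branch passes to Njord's issue by representation.
Vidar's line is the sole branch at this level, so the full 1/12 passes to Vidar's issue by representation.
The 1/12 is divided into 3 equal shares of 1/36 among Ragna, Brynja, Trygve.
Ragna predeceased; the 1/36 allotted to Ragna's branch passes to Ragna's issue by representation.
The 1/36 is divided into 3 equal shares of 1/108 among Tove, Ingeborg, Jorunn.
Tove is living and takes 1/108.
Ingeborg is living and takes 1/108.
Jorunn is living and takes 1/108.
Brynja is living and takes 1/36.
Trygve is living and takes 1/36.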